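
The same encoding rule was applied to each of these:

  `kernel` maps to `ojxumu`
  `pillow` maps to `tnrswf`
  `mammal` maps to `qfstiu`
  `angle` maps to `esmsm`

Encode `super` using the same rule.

Each letter shifts forward by (position + 4), i.e. 4, 5, 6, … — the shift grows by one for each successive letter.
For super: s+4=w, u+5=z, p+6=v, e+7=l, r+8=z.

wzvlz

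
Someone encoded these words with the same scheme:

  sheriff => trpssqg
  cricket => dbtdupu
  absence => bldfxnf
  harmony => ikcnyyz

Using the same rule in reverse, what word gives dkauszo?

caption

Shifts by position in sheriff: pos 0: s→t (+1), pos 1: h→r (+10), pos 2: e→p (+11), pos 3: r→s (+1), pos 4: i→s (+10), pos 5: f→q (+11) — repeating every 3. The shifts repeat in a cycle of length 3: positions 0,1,… shift by +1, +10, +11, then the pattern repeats.
Undoing it on dkauszo: d−1=c, k−10=a, a−11=p, u−1=t, s−10=i, z−11=o, o−1=n.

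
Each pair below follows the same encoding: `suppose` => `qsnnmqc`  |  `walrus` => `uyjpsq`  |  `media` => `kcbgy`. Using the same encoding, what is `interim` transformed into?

glrcpgk

Compare letters: s→q is +24, u→s is +24, p→n is +24 — a constant shift. Every letter moves 24 places later in the alphabet, wrapping around z→a.
On interim: i+24=g, n+24=l, t+24=r, e+24=c, r+24=p, i+24=g, m+24=k.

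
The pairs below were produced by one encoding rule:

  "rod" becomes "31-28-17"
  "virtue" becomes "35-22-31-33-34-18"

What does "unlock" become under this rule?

34-27-25-28-16-24

r is letter #18 and maps to 31: an offset of 13. Letters become their 1-based position plus 13 (so a→14, b→15, …).
For unlock: u=21→34, n=14→27, l=12→25, o=15→28, c=3→16, k=11→24.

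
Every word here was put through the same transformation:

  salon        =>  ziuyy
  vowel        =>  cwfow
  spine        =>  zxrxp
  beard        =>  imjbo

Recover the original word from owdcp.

house

In salon: s→z is +7, a→i is +8, l→u is +9, o→y is +10 — the shift increases by 1 each position. Each letter shifts forward by (position + 7), i.e. 7, 8, 9, … — the shift grows by one for each successive letter.
Decoding owdcp: o−7=h, w−8=o, d−9=u, c−10=s, p−11=e.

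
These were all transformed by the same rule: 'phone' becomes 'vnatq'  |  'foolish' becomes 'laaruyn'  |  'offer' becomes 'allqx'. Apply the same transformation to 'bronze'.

hxatfq

The shift depends on letter class: consonant p→v is +6, but vowel o→a is +12. The rule splits by letter class: vowels +12, consonants +6.
On bronze: b(cons)+6=h, r(cons)+6=x, o(vowel)+12=a, n(cons)+6=t, z(cons)+6=f, e(vowel)+12=q.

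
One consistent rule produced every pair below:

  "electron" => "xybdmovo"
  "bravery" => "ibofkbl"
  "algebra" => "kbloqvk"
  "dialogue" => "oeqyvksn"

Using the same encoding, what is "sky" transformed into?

The output letters match the input read backwards, each shifted +10: electron reversed is nortcele. The word is reversed, then every letter is shifted forward by 10.
For sky: reverse → yks; then shift: y+10=i, k+10=u, s+10=c.

iuc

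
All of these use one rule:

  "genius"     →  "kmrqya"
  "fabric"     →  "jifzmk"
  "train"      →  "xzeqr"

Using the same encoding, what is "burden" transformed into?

Shifts by position in genius: pos 0: g→k (+4), pos 1: e→m (+8), pos 2: n→r (+4), pos 3: i→q (+8) — repeating every 2. It's a Vigenère-style cipher with numeric key [4,8]: position i shifts by key[i mod 2].
For burden: b+4=f, u+8=c, r+4=v, d+8=l, e+4=i, n+8=v.

fcvliv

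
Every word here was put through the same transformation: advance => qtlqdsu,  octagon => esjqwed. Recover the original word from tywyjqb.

This is a Caesar cipher with shift 16.
Decoding tywyjqb: t−16=d, y−16=i, w−16=g, y−16=i, j−16=t, q−16=a, b−16=l.

digital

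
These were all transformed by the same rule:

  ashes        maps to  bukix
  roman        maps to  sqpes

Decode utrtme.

trophy

In ashes: a→b is +1, s→u is +2, h→k is +3, e→i is +4 — the shift increases by 1 each position. Letter i (0-indexed) is shifted by i+1, so successive shifts are 1, 2, 3, ….
Undoing it on utrtme: u−1=t, t−2=r, r−3=o, t−4=p, m−5=h, e−6=y.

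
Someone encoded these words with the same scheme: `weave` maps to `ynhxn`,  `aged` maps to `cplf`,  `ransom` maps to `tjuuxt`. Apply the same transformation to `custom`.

A repeating key of period 3 is used — shifts +2, +9, +7 over and over.
Applying it to custom: c+2=e, u+9=d, s+7=z, t+2=v, o+9=x, m+7=t.

edzvxt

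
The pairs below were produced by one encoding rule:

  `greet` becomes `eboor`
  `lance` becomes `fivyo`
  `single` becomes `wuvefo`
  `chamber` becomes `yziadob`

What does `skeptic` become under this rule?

g(6)→e(4) and r(17)→b(1) fit y≡21x+8 (mod 26); the inverse of 21 mod 26 is 5. Treating letters as 0–25, the rule is x ↦ 21x + 8 (mod 26).
On skeptic: s(18)→21·18+8≡22=w; k(10)→21·10+8≡10=k; e(4)→21·4+8≡14=o; p(15)→21·15+8≡11=l; t(19)→21·19+8≡17=r; i(8)→21·8+8≡20=u; c(2)→21·2+8≡24=y (all mod 26).

wkolruy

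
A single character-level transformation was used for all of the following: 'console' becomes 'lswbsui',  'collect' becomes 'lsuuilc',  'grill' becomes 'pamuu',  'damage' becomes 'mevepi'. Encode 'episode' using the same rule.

Vowels shift forward by 4 and consonants shift forward by 9.
For episode: e(vowel)+4=i, p(cons)+9=y, i(vowel)+4=m, s(cons)+9=b, o(vowel)+4=s, d(cons)+9=m, e(vowel)+4=i.

iymbsmi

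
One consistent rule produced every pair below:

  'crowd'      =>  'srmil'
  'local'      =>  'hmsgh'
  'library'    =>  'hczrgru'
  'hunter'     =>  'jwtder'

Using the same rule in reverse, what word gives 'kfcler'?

Each letter's alphabet position (a=0..z=25) is mapped through 19·x+6 mod 26 — an affine cipher.
Undoing it on kfcler: k(10)→11·(10−6)≡18=s; f(5)→11·(5−6)≡15=p; c(2)→11·(2−6)≡8=i; l(11)→11·(11−6)≡3=d; e(4)→11·(4−6)≡4=e; r(17)→11·(17−6)≡17=r (all mod 26).

spider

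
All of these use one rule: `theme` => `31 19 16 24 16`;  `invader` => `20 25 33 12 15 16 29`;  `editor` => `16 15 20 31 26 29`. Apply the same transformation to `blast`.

13 23 12 30 31

t is letter #20 and maps to 31: an offset of 11. Each letter is replaced by its alphabet position (a=1..z=26) + 11.
Applying it to blast: b=2→13, l=12→23, a=1→12, s=19→30, t=20→31.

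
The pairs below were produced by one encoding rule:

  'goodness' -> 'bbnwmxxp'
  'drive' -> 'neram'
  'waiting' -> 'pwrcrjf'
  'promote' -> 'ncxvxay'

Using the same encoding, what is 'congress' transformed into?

The output letters match the input read backwards, each shifted +9: goodness reversed is ssendoog. The word is reversed, then every letter is shifted forward by 9.
Applying it to congress: reverse → ssergnoc; then shift: s+9=b, s+9=b, e+9=n, r+9=a, g+9=p, n+9=w, o+9=x, c+9=l.

bbnapwxl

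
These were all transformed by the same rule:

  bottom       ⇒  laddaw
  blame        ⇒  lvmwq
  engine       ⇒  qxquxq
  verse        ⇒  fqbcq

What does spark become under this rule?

The shift depends on letter class: consonant b→l is +10, but vowel o→a is +12. The rule splits by letter class: vowels +12, consonants +10.
Applying it to spark: s(cons)+10=c, p(cons)+10=z, a(vowel)+12=m, r(cons)+10=b, k(cons)+10=u.

czmbu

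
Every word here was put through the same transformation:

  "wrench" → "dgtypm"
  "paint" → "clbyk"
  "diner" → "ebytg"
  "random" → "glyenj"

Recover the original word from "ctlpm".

This is an affine cipher: with a=0,…,z=25, each position x becomes (15x+11) mod 26.
Undoing it on ctlpm: c(2)→7·(2−11)≡15=p; t(19)→7·(19−11)≡4=e; l(11)→7·(11−11)≡0=a; p(15)→7·(15−11)≡2=c; m(12)→7·(12−11)≡7=h (all mod 26).

peach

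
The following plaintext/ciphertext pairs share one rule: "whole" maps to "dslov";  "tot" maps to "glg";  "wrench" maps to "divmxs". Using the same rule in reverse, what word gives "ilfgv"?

Each letter is replaced by its mirror in the alphabet: a↔z, b↔y, c↔x, and so on (the Atbash cipher).
Reversing it on ilfgv: i↔r, l↔o, f↔u, g↔t, v↔e.

route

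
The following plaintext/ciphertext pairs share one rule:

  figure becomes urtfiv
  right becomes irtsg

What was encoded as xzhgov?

castle

Each pair mirrors across the alphabet (f↔u, i↔r, g↔t): positions sum to 25. Letters are reflected about the middle of the alphabet (position → 25−position): Atbash.
Decoding xzhgov: x↔c, z↔a, h↔s, g↔t, o↔l, v↔e.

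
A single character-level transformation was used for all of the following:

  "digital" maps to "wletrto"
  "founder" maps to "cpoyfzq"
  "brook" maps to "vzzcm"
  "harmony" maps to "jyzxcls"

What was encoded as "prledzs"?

Read the word backwards and shift each letter +11.
Undoing it on prledzs: shift back: p−11=e, r−11=g, l−11=a, e−11=t, d−11=s, z−11=o, s−11=h → egatsoh; then reverse → hostage.

hostage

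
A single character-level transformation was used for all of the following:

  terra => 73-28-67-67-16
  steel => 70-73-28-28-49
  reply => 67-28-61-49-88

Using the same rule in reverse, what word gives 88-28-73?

yet

With a=1..z=26, the number is 3·pos + 13.
Decoding 88-28-73: 88→(88−13)÷3=25=y, 28→(28−13)÷3=5=e, 73→(73−13)÷3=20=t.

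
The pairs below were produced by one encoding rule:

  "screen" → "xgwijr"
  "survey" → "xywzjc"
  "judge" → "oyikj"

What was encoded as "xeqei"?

Shifts by position in screen: pos 0: s→x (+5), pos 1: c→g (+4), pos 2: r→w (+5), pos 3: e→i (+4) — repeating every 2. The shifts repeat in a cycle of length 2: positions 0,1,… shift by +5, +4, then the pattern repeats.
Reversing it on xeqei: x−5=s, e−4=a, q−5=l, e−4=a, i−5=d.

salad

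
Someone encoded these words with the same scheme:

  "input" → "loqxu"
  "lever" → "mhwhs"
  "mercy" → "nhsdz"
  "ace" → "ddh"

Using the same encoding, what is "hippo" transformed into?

ilqqr

The shift depends on letter class: consonant n→o is +1, but vowel i→l is +3. Vowels shift forward by 3 and consonants shift forward by 1.
On hippo: h(cons)+1=i, i(vowel)+3=l, p(cons)+1=q, p(cons)+1=q, o(vowel)+3=r.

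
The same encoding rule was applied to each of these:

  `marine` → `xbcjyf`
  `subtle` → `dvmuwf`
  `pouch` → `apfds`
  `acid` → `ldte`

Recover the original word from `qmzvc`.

The shifts repeat in a cycle of length 2: positions 0,1,… shift by +11, +1, then the pattern repeats.
Undoing it on qmzvc: q−11=f, m−1=l, z−11=o, v−1=u, c−11=r.

flour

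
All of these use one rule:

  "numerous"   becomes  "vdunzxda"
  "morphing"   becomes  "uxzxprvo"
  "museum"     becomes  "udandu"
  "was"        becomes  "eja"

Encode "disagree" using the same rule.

lrajoznn

Two shifts are in play — +9 for a/e/i/o/u, +8 for every other letter.
For disagree: d(cons)+8=l, i(vowel)+9=r, s(cons)+8=a, a(vowel)+9=j, g(cons)+8=o, r(cons)+8=z, e(vowel)+9=n, e(vowel)+9=n.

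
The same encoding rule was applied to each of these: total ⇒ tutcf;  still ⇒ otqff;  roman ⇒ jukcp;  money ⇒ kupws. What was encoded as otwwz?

steep

t(19)→t(19) and o(14)→u(20) fit y≡5x+2 (mod 26); the inverse of 5 mod 26 is 21. This is an affine cipher: with a=0,…,z=25, each position x becomes (5x+2) mod 26.
Undoing it on otwwz: o(14)→21·(14−2)≡18=s; t(19)→21·(19−2)≡19=t; w(22)→21·(22−2)≡4=e; w(22)→21·(22−2)≡4=e; z(25)→21·(25−2)≡15=p (all mod 26).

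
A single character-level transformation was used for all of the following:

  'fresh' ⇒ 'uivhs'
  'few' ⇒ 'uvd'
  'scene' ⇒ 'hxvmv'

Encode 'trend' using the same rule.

Each letter is replaced by its mirror in the alphabet: a↔z, b↔y, c↔x, and so on (the Atbash cipher).
For trend: t↔g, r↔i, e↔v, n↔m, d↔w.

givmw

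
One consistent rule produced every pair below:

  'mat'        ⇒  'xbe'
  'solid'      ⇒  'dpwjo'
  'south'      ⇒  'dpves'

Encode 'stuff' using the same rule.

Vowels shift forward by 1 and consonants shift forward by 11.
On stuff: s(cons)+11=d, t(cons)+11=e, u(vowel)+1=v, f(cons)+11=q, f(cons)+11=q.

devqq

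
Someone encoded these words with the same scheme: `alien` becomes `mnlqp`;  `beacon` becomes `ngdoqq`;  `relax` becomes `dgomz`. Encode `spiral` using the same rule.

erldco

A repeating key of period 3 is used — shifts +12, +2, +3 over and over.
On spiral: s+12=e, p+2=r, i+3=l, r+12=d, a+2=c, l+3=o.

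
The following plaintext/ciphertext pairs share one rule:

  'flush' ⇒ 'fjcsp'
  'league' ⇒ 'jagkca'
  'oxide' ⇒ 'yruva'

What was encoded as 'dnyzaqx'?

f(5)→f(5) and l(11)→j(9) fit y≡5x+6 (mod 26); the inverse of 5 mod 26 is 21. Each letter's alphabet position (a=0..z=25) is mapped through 5·x+6 mod 26 — an affine cipher.
Reversing it on dnyzaqx: d(3)→21·(3−6)≡15=p; n(13)→21·(13−6)≡17=r; y(24)→21·(24−6)≡14=o; z(25)→21·(25−6)≡9=j; a(0)→21·(0−6)≡4=e; q(16)→21·(16−6)≡2=c; x(23)→21·(23−6)≡19=t (all mod 26).

project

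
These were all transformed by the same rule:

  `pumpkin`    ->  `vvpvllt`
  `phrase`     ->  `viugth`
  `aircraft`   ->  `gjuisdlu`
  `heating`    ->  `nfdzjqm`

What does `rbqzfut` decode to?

Shifts by position in pumpkin: pos 0: p→v (+6), pos 1: u→v (+1), pos 2: m→p (+3), pos 3: p→v (+6), pos 4: k→l (+1), pos 5: i→l (+3) — repeating every 3. It's a Vigenère-style cipher with numeric key [6,1,3]: position i shifts by key[i mod 3].
Undoing it on rbqzfut: r−6=l, b−1=a, q−3=n, z−6=t, f−1=e, u−3=r, t−6=n.

lantern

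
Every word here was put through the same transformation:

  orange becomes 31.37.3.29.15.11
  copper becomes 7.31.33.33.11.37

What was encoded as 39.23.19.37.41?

skirt

o(#15)→31 and r(#18)→37: differences scale by 2, so n = 2·pos + 1. The formula is n = 2×(alphabet index, a=1) + 1.
Decoding 39.23.19.37.41: 39→(39−1)÷2=19=s, 23→(23−1)÷2=11=k, 19→(19−1)÷2=9=i, 37→(37−1)÷2=18=r, 41→(41−1)÷2=20=t.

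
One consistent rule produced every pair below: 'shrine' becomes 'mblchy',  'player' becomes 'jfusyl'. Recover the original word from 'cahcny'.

Compare letters: s→m is +20, h→b is +20, r→l is +20 — a constant shift. Each letter is shifted forward by 20 in the alphabet (a Caesar shift of +20).
Decoding cahcny: c−20=i, a−20=g, h−20=n, c−20=i, n−20=t, y−20=e.

ignite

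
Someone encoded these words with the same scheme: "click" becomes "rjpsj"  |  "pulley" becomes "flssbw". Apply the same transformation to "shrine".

Read the word backwards and shift each letter +7.
On shrine: reverse → enirhs; then shift: e+7=l, n+7=u, i+7=p, r+7=y, h+7=o, s+7=z.

lupyoz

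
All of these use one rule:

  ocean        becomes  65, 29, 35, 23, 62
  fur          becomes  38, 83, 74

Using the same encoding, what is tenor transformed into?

o(#15)→65 and c(#3)→29: differences scale by 3, so n = 3·pos + 20. The formula is n = 3×(alphabet index, a=1) + 20.
On tenor: t=20→80, e=5→35, n=14→62, o=15→65, r=18→74.

80, 35, 62, 65, 74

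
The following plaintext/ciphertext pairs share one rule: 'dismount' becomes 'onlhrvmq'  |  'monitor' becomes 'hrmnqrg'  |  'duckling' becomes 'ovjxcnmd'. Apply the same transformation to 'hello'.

This is an affine cipher: with a=0,…,z=25, each position x becomes (5x+25) mod 26.
Applying it to hello: h(7)→5·7+25≡8=i; e(4)→5·4+25≡19=t; l(11)→5·11+25≡2=c; l(11)→5·11+25≡2=c; o(14)→5·14+25≡17=r (all mod 26).

itccr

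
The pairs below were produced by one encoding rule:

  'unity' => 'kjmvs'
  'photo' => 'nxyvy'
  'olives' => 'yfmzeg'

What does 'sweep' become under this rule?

goeen

u(20)→k(10) and n(13)→j(9) fit y≡15x+22 (mod 26); the inverse of 15 mod 26 is 7. Treating letters as 0–25, the rule is x ↦ 15x + 22 (mod 26).
For sweep: s(18)→15·18+22≡6=g; w(22)→15·22+22≡14=o; e(4)→15·4+22≡4=e; e(4)→15·4+22≡4=e; p(15)→15·15+22≡13=n (all mod 26).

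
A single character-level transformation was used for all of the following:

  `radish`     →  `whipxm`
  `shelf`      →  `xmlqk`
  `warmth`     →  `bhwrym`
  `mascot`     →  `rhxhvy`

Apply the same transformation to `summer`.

xbrrlw

Two shifts are in play — +7 for a/e/i/o/u, +5 for every other letter.
For summer: s(cons)+5=x, u(vowel)+7=b, m(cons)+5=r, m(cons)+5=r, e(vowel)+7=l, r(cons)+5=w.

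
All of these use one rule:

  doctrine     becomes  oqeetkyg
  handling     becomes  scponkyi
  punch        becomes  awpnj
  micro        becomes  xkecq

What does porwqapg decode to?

The shifts repeat in a cycle of length 3: positions 0,1,… shift by +11, +2, +2, then the pattern repeats.
Reversing it on porwqapg: p−11=e, o−2=m, r−2=p, w−11=l, q−2=o, a−2=y, p−11=e, g−2=e.

employee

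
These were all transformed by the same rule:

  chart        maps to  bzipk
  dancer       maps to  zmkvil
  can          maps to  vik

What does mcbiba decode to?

statue

The output letters match the input read backwards, each shifted +8: chart reversed is trahc. Read the word backwards and shift each letter +8.
Undoing it on mcbiba: shift back: m−8=e, c−8=u, b−8=t, i−8=a, b−8=t, a−8=s → eutats; then reverse → statue.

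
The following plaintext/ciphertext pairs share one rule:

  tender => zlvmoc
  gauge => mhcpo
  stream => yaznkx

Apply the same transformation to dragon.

jyipyy

In tender: t→z is +6, e→l is +7, n→v is +8, d→m is +9 — the shift increases by 1 each position. The shift increases by 1 at each position, starting from +6: 6, 7, 8, ….
Applying it to dragon: d+6=j, r+7=y, a+8=i, g+9=p, o+10=y, n+11=y.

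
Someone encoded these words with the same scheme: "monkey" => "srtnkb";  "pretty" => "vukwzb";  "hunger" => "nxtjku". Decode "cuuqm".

wrong

Shifts by position in monkey: pos 0: m→s (+6), pos 1: o→r (+3), pos 2: n→t (+6), pos 3: k→n (+3) — repeating every 2. The shifts repeat in a cycle of length 2: positions 0,1,… shift by +6, +3, then the pattern repeats.
Decoding cuuqm: c−6=w, u−3=r, u−6=o, q−3=n, m−6=g.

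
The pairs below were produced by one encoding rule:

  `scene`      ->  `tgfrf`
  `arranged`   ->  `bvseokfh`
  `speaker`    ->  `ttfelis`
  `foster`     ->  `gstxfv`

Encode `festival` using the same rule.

A repeating key of period 2 is used — shifts +1, +4 over and over.
For festival: f+1=g, e+4=i, s+1=t, t+4=x, i+1=j, v+4=z, a+1=b, l+4=p.

gitxjzbp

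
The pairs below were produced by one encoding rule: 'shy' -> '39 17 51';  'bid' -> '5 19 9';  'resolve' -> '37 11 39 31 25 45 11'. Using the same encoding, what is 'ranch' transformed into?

37 3 29 7 17

s(#19)→39 and h(#8)→17: differences scale by 2, so n = 2·pos + 1. Each letter becomes 2×(its alphabet position, a=1..z=26) + 1.
Applying it to ranch: r=18→37, a=1→3, n=14→29, c=3→7, h=8→17.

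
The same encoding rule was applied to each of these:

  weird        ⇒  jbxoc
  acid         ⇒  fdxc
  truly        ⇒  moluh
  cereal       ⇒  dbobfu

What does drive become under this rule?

Treating letters as 0–25, the rule is x ↦ 25x + 5 (mod 26).
On drive: d(3)→25·3+5≡2=c; r(17)→25·17+5≡14=o; i(8)→25·8+5≡23=x; v(21)→25·21+5≡10=k; e(4)→25·4+5≡1=b (all mod 26).

coxkb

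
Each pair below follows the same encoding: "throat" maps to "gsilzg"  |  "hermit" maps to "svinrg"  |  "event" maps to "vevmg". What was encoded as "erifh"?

Each pair mirrors across the alphabet (t↔g, h↔s, r↔i): positions sum to 25. Letters are reflected about the middle of the alphabet (position → 25−position): Atbash.
Undoing it on erifh: e↔v, r↔i, i↔r, f↔u, h↔s.

virus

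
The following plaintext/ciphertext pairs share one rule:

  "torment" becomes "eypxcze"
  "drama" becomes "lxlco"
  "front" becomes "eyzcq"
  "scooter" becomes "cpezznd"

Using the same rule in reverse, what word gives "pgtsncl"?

archive

Read the word backwards and shift each letter +11.
Decoding pgtsncl: shift back: p−11=e, g−11=v, t−11=i, s−11=h, n−11=c, c−11=r, l−11=a → evihcra; then reverse → archive.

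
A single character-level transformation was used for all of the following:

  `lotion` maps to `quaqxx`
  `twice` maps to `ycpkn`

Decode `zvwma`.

In lotion: l→q is +5, o→u is +6, t→a is +7, i→q is +8 — the shift increases by 1 each position. The shift increases by 1 at each position, starting from +5: 5, 6, 7, ….
Decoding zvwma: z−5=u, v−6=p, w−7=p, m−8=e, a−9=r.

upper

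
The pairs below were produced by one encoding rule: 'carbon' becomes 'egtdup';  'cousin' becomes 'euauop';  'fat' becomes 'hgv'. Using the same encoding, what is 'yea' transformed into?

akg

Vowels shift forward by 6 and consonants shift forward by 2.
On yea: y(cons)+2=a, e(vowel)+6=k, a(vowel)+6=g.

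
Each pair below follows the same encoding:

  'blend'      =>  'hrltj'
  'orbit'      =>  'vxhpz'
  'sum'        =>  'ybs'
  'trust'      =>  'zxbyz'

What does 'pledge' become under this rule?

vrljml

The shift depends on letter class: consonant b→h is +6, but vowel e→l is +7. Two shifts are in play — +7 for a/e/i/o/u, +6 for every other letter.
For pledge: p(cons)+6=v, l(cons)+6=r, e(vowel)+7=l, d(cons)+6=j, g(cons)+6=m, e(vowel)+7=l.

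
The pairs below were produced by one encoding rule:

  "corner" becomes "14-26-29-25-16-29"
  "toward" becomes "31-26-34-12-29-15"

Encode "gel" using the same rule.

c is letter #3 and maps to 14: an offset of 11. The number is (letter's place in the alphabet, a=1) + 11.
For gel: g=7→18, e=5→16, l=12→23.

18-16-23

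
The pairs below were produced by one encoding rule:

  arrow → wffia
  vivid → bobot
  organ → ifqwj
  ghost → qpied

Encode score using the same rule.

a(0)→w(22) and r(17)→f(5) fit y≡25x+22 (mod 26); the inverse of 25 mod 26 is 25. Each letter's alphabet position (a=0..z=25) is mapped through 25·x+22 mod 26 — an affine cipher.
For score: s(18)→25·18+22≡4=e; c(2)→25·2+22≡20=u; o(14)→25·14+22≡8=i; r(17)→25·17+22≡5=f; e(4)→25·4+22≡18=s (all mod 26).

euifs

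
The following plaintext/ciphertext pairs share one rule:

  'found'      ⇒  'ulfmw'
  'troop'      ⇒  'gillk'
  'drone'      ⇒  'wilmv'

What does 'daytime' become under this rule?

Each pair mirrors across the alphabet (f↔u, o↔l, u↔f): positions sum to 25. Letters are reflected about the middle of the alphabet (position → 25−position): Atbash.
For daytime: d↔w, a↔z, y↔b, t↔g, i↔r, m↔n, e↔v.

wzbgrnv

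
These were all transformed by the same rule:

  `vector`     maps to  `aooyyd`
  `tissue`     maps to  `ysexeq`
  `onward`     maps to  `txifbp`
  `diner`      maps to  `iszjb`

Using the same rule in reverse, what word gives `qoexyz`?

lesson

Shifts by position in vector: pos 0: v→a (+5), pos 1: e→o (+10), pos 2: c→o (+12), pos 3: t→y (+5), pos 4: o→y (+10), pos 5: r→d (+12) — repeating every 3. It's a Vigenère-style cipher with numeric key [5,10,12]: position i shifts by key[i mod 3].
Undoing it on qoexyz: q−5=l, o−10=e, e−12=s, x−5=s, y−10=o, z−12=n.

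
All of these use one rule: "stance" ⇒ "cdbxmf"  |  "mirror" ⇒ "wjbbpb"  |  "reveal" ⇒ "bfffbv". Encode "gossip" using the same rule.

qpccjz

The shift depends on letter class: consonant s→c is +10, but vowel a→b is +1. The rule splits by letter class: vowels +1, consonants +10.
For gossip: g(cons)+10=q, o(vowel)+1=p, s(cons)+10=c, s(cons)+10=c, i(vowel)+1=j, p(cons)+10=z.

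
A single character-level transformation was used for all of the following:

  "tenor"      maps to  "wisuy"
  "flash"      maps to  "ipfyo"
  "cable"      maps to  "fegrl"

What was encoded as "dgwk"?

acre

In tenor: t→w is +3, e→i is +4, n→s is +5, o→u is +6 — the shift increases by 1 each position. Letter i (0-indexed) is shifted by i+3, so successive shifts are 3, 4, 5, ….
Reversing it on dgwk: d−3=a, g−4=c, w−5=r, k−6=e.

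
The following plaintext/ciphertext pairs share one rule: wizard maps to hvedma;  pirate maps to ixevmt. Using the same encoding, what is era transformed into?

The output letters match the input read backwards, each shifted +4: wizard reversed is draziw. Read the word backwards and shift each letter +4.
Applying it to era: reverse → are; then shift: a+4=e, r+4=v, e+4=i.

evi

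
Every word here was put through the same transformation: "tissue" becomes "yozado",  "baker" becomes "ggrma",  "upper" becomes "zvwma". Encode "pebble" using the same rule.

ukijuo

In tissue: t→y is +5, i→o is +6, s→z is +7, s→a is +8 — the shift increases by 1 each position. Letter i (0-indexed) is shifted by i+5, so successive shifts are 5, 6, 7, ….
On pebble: p+5=u, e+6=k, b+7=i, b+8=j, l+9=u, e+10=o.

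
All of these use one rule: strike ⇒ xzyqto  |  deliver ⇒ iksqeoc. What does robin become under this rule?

wuiqw

In strike: s→x is +5, t→z is +6, r→y is +7, i→q is +8 — the shift increases by 1 each position. Letter i (0-indexed) is shifted by i+5, so successive shifts are 5, 6, 7, ….
Applying it to robin: r+5=w, o+6=u, b+7=i, i+8=q, n+9=w.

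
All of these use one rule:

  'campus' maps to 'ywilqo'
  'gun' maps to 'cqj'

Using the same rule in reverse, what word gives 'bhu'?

fly

Compare letters: c→y is +22, a→w is +22, m→i is +22 — a constant shift. It's a constant shift of +22 (ROT22).
Decoding bhu: b−22=f, h−22=l, u−22=y.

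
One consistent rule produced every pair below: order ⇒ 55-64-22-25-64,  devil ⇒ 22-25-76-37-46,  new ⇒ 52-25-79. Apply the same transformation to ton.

70-55-52

o(#15)→55 and r(#18)→64: differences scale by 3, so n = 3·pos + 10. With a=1..z=26, the number is 3·pos + 10.
Applying it to ton: t=20→70, o=15→55, n=14→52.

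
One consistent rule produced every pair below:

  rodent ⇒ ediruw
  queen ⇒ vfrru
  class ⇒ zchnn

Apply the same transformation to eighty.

Each letter's alphabet position (a=0..z=25) is mapped through 9·x+7 mod 26 — an affine cipher.
On eighty: e(4)→9·4+7≡17=r; i(8)→9·8+7≡1=b; g(6)→9·6+7≡9=j; h(7)→9·7+7≡18=s; t(19)→9·19+7≡22=w; y(24)→9·24+7≡15=p (all mod 26).

rbjswp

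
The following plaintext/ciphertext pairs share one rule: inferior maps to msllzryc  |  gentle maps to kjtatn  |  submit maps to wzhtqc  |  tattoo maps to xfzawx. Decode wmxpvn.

In inferior: i→m is +4, n→s is +5, f→l is +6, e→l is +7 — the shift increases by 1 each position. Each letter shifts forward by (position + 4), i.e. 4, 5, 6, … — the shift grows by one for each successive letter.
Undoing it on wmxpvn: w−4=s, m−5=h, x−6=r, p−7=i, v−8=n, n−9=e.

shrine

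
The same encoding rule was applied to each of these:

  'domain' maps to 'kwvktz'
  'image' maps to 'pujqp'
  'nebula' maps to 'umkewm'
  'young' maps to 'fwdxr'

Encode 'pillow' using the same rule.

Letter i (0-indexed) is shifted by i+7, so successive shifts are 7, 8, 9, ….
Applying it to pillow: p+7=w, i+8=q, l+9=u, l+10=v, o+11=z, w+12=i.

wquvzi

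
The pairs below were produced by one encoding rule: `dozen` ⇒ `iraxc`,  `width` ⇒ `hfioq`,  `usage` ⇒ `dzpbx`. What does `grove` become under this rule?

This is an affine cipher: with a=0,…,z=25, each position x becomes (15x+15) mod 26.
Applying it to grove: g(6)→15·6+15≡1=b; r(17)→15·17+15≡10=k; o(14)→15·14+15≡17=r; v(21)→15·21+15≡18=s; e(4)→15·4+15≡23=x (all mod 26).

bkrsx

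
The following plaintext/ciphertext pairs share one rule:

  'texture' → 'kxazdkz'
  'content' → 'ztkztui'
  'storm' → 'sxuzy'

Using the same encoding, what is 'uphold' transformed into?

jrunva

The output letters match the input read backwards, each shifted +6: texture reversed is erutxet. Read the word backwards and shift each letter +6.
On uphold: reverse → dlohpu; then shift: d+6=j, l+6=r, o+6=u, h+6=n, p+6=v, u+6=a.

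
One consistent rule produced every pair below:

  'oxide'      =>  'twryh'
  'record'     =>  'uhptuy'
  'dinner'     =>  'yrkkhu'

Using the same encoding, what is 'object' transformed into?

Treating letters as 0–25, the rule is x ↦ 9x + 23 (mod 26).
Applying it to object: o(14)→9·14+23≡19=t; b(1)→9·1+23≡6=g; j(9)→9·9+23≡0=a; e(4)→9·4+23≡7=h; c(2)→9·2+23≡15=p; t(19)→9·19+23≡12=m (all mod 26).

tgahpm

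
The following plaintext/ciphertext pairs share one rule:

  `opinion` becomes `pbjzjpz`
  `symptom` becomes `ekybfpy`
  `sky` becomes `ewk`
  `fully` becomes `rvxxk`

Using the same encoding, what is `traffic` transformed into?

The shift depends on letter class: consonant p→b is +12, but vowel o→p is +1. Vowels shift forward by 1 and consonants shift forward by 12.
Applying it to traffic: t(cons)+12=f, r(cons)+12=d, a(vowel)+1=b, f(cons)+12=r, f(cons)+12=r, i(vowel)+1=j, c(cons)+12=o.

fdbrrjo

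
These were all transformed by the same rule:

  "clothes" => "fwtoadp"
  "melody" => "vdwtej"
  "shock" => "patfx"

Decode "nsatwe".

c(2)→f(5) and l(11)→w(22) fit y≡25x+7 (mod 26); the inverse of 25 mod 26 is 25. Treating letters as 0–25, the rule is x ↦ 25x + 7 (mod 26).
Reversing it on nsatwe: n(13)→25·(13−7)≡20=u; s(18)→25·(18−7)≡15=p; a(0)→25·(0−7)≡7=h; t(19)→25·(19−7)≡14=o; w(22)→25·(22−7)≡11=l; e(4)→25·(4−7)≡3=d (all mod 26).

uphold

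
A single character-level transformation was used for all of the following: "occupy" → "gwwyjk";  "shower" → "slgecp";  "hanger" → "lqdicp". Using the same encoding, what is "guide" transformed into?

iyozc

o(14)→g(6) and c(2)→w(22) fit y≡3x+16 (mod 26); the inverse of 3 mod 26 is 9. This is an affine cipher: with a=0,…,z=25, each position x becomes (3x+16) mod 26.
On guide: g(6)→3·6+16≡8=i; u(20)→3·20+16≡24=y; i(8)→3·8+16≡14=o; d(3)→3·3+16≡25=z; e(4)→3·4+16≡2=c (all mod 26).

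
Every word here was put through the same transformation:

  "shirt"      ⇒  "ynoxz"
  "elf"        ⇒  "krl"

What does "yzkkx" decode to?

steer

Compare letters: s→y is +6, h→n is +6, i→o is +6 — a constant shift. This is a Caesar cipher with shift 6.
Reversing it on yzkkx: y−6=s, z−6=t, k−6=e, k−6=e, x−6=r.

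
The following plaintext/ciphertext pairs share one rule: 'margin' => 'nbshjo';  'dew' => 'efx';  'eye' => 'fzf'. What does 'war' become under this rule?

xbs

Every letter moves 1 place later in the alphabet, wrapping around z→a.
Applying it to war: w+1=x, a+1=b, r+1=s.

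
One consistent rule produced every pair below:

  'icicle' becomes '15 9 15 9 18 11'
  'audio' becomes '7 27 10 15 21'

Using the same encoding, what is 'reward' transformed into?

24 11 29 7 24 10

i is letter #9 and maps to 15: an offset of 6. Each letter is replaced by its alphabet position (a=1..z=26) + 6.
On reward: r=18→24, e=5→11, w=23→29, a=1→7, r=18→24, d=4→10.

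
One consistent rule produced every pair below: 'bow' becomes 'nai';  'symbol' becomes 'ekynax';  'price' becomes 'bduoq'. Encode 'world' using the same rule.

iadxp

This is a Caesar cipher with shift 12.
On world: w+12=i, o+12=a, r+12=d, l+12=x, d+12=p.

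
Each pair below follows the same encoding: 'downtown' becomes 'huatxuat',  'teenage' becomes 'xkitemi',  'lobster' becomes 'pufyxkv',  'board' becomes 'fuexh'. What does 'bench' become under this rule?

Shifts by position in downtown: pos 0: d→h (+4), pos 1: o→u (+6), pos 2: w→a (+4), pos 3: n→t (+6) — repeating every 2. It's a Vigenère-style cipher with numeric key [4,6]: position i shifts by key[i mod 2].
Applying it to bench: b+4=f, e+6=k, n+4=r, c+6=i, h+4=l.

fkril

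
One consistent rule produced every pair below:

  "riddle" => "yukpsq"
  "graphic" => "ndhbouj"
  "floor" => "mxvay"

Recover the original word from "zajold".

soccer

Shifts by position in riddle: pos 0: r→y (+7), pos 1: i→u (+12), pos 2: d→k (+7), pos 3: d→p (+12) — repeating every 2. A repeating key of period 2 is used — shifts +7, +12 over and over.
Decoding zajold: z−7=s, a−12=o, j−7=c, o−12=c, l−7=e, d−12=r.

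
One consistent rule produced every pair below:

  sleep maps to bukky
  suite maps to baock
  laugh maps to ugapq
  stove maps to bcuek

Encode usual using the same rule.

abagu

The shift depends on letter class: consonant s→b is +9, but vowel e→k is +6. Two shifts are in play — +6 for a/e/i/o/u, +9 for every other letter.
Applying it to usual: u(vowel)+6=a, s(cons)+9=b, u(vowel)+6=a, a(vowel)+6=g, l(cons)+9=u.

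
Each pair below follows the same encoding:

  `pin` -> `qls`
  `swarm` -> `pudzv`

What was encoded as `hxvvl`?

The word is reversed, then every letter is shifted forward by 3.
Decoding hxvvl: shift back: h−3=e, x−3=u, v−3=s, v−3=s, l−3=i → eussi; then reverse → issue.

issue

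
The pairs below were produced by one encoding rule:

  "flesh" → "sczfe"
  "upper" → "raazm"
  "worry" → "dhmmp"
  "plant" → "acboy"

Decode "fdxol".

f(5)→s(18) and l(11)→c(2) fit y≡19x+1 (mod 26); the inverse of 19 mod 26 is 11. This is an affine cipher: with a=0,…,z=25, each position x becomes (19x+1) mod 26.
Decoding fdxol: f(5)→11·(5−1)≡18=s; d(3)→11·(3−1)≡22=w; x(23)→11·(23−1)≡8=i; o(14)→11·(14−1)≡13=n; l(11)→11·(11−1)≡6=g (all mod 26).

swing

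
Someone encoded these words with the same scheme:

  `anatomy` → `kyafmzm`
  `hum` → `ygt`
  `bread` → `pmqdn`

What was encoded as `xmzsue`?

Read the word backwards and shift each letter +12.
Reversing it on xmzsue: shift back: x−12=l, m−12=a, z−12=n, s−12=g, u−12=i, e−12=s → langis; then reverse → signal.

signal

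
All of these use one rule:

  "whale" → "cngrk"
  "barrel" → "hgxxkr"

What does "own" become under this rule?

uct

Compare letters: w→c is +6, h→n is +6, a→g is +6 — a constant shift. Each letter is shifted forward by 6 in the alphabet (a Caesar shift of +6).
On own: o+6=u, w+6=c, n+6=t.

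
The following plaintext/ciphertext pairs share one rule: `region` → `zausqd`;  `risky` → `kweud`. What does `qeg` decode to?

The output letters match the input read backwards, each shifted +12: region reversed is noiger. Two steps: reverse the string, then apply a Caesar shift of +12.
Undoing it on qeg: shift back: q−12=e, e−12=s, g−12=u → esu; then reverse → use.

use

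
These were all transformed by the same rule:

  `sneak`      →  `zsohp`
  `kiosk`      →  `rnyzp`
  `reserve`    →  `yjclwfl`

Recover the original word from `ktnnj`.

dodge

Shifts by position in sneak: pos 0: s→z (+7), pos 1: n→s (+5), pos 2: e→o (+10), pos 3: a→h (+7), pos 4: k→p (+5) — repeating every 3. The shifts repeat in a cycle of length 3: positions 0,1,… shift by +7, +5, +10, then the pattern repeats.
Reversing it on ktnnj: k−7=d, t−5=o, n−10=d, n−7=g, j−5=e.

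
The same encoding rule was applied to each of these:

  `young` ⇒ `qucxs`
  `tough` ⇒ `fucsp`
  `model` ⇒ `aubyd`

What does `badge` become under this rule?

hkbsy

Each letter's alphabet position (a=0..z=25) is mapped through 23·x+10 mod 26 — an affine cipher.
Applying it to badge: b(1)→23·1+10≡7=h; a(0)→23·0+10≡10=k; d(3)→23·3+10≡1=b; g(6)→23·6+10≡18=s; e(4)→23·4+10≡24=y (all mod 26).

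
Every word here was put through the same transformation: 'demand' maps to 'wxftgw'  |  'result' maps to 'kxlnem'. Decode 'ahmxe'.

hotel

Compare letters: d→w is +19, e→x is +19, m→f is +19 — a constant shift. This is a Caesar cipher with shift 19.
Reversing it on ahmxe: a−19=h, h−19=o, m−19=t, x−19=e, e−19=l.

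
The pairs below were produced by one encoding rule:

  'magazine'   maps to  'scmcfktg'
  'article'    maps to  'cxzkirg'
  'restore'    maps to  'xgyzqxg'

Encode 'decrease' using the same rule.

jgixgcyg

The shift depends on letter class: consonant m→s is +6, but vowel a→c is +2. The rule splits by letter class: vowels +2, consonants +6.
On decrease: d(cons)+6=j, e(vowel)+2=g, c(cons)+6=i, r(cons)+6=x, e(vowel)+2=g, a(vowel)+2=c, s(cons)+6=y, e(vowel)+2=g.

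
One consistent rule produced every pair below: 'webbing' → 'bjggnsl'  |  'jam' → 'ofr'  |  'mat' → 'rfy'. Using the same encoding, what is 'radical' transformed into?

Compare letters: w→b is +5, e→j is +5, b→g is +5 — a constant shift. Every letter moves 5 places later in the alphabet, wrapping around z→a.
On radical: r+5=w, a+5=f, d+5=i, i+5=n, c+5=h, a+5=f, l+5=q.

wfinhfq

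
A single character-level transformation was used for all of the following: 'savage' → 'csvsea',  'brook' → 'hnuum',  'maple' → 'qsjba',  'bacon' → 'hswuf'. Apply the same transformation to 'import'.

s(18)→c(2) and a(0)→s(18) fit y≡15x+18 (mod 26); the inverse of 15 mod 26 is 7. Treating letters as 0–25, the rule is x ↦ 15x + 18 (mod 26).
For import: i(8)→15·8+18≡8=i; m(12)→15·12+18≡16=q; p(15)→15·15+18≡9=j; o(14)→15·14+18≡20=u; r(17)→15·17+18≡13=n; t(19)→15·19+18≡17=r (all mod 26).

iqjunr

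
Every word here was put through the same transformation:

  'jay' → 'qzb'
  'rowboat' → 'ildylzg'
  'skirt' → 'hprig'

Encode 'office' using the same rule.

Each pair mirrors across the alphabet (j↔q, a↔z, y↔b): positions sum to 25. Letters are reflected about the middle of the alphabet (position → 25−position): Atbash.
Applying it to office: o↔l, f↔u, f↔u, i↔r, c↔x, e↔v.

luurxv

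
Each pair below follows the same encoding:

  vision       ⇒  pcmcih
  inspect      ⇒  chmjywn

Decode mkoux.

squad

This is a Caesar cipher with shift 20.
Decoding mkoux: m−20=s, k−20=q, o−20=u, u−20=a, x−20=d.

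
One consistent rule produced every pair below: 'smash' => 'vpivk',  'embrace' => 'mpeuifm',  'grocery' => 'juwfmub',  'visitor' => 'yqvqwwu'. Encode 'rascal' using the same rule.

Two shifts are in play — +8 for a/e/i/o/u, +3 for every other letter.
Applying it to rascal: r(cons)+3=u, a(vowel)+8=i, s(cons)+3=v, c(cons)+3=f, a(vowel)+8=i, l(cons)+3=o.

uivfio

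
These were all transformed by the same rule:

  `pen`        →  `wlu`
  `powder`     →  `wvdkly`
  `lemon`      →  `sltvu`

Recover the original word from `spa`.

Compare letters: p→w is +7, e→l is +7, n→u is +7 — a constant shift. It's a constant shift of +7 (ROT7).
Reversing it on spa: s−7=l, p−7=i, a−7=t.

lit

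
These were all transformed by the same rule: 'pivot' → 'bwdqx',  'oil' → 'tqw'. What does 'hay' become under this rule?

gip

The word is reversed, then every letter is shifted forward by 8.
For hay: reverse → yah; then shift: y+8=g, a+8=i, h+8=p.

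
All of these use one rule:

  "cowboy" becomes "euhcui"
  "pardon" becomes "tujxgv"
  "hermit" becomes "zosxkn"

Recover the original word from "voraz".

Read the word backwards and shift each letter +6.
Undoing it on voraz: shift back: v−6=p, o−6=i, r−6=l, a−6=u, z−6=t → pilut; then reverse → tulip.

tulip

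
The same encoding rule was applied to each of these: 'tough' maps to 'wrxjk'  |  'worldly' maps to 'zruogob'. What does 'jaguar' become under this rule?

Compare letters: t→w is +3, o→r is +3, u→x is +3 — a constant shift. Each letter is shifted forward by 3 in the alphabet (a Caesar shift of +3).
On jaguar: j+3=m, a+3=d, g+3=j, u+3=x, a+3=d, r+3=u.

mdjxdu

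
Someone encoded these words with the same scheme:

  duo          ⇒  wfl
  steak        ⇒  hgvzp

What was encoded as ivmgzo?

rental

Each pair mirrors across the alphabet (d↔w, u↔f, o↔l): positions sum to 25. Each letter is replaced by its mirror in the alphabet: a↔z, b↔y, c↔x, and so on (the Atbash cipher).
Undoing it on ivmgzo: i↔r, v↔e, m↔n, g↔t, z↔a, o↔l.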